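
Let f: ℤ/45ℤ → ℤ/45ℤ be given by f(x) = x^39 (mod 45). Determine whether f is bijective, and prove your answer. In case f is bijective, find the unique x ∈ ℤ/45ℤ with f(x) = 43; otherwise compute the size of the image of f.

f(0) = 0^39 = 0.
f(15): Repeated squaring mod 45: 15^1 ≡ 15, 15^2 ≡ 15² = 225 ≡ 0, 15^4 ≡ 0² = 0, 15^8 ≡ 0² = 0, 15^16 ≡ 0² = 0, 15^32 ≡ 0² = 0. Since 39 = 32 + 4 + 2 + 1, 15^39 ≡ 0·0·0·15: 0·0 = 0, then 0·0 = 0, then 0·15 = 0. So 15^39 ≡ 0 (mod 45).
So f(0) = f(15) = 0 while 0 ≠ 15, thus f is not injective, hence not bijective.
Since f is not bijective, we determine |image(f)|. Computing x^39 mod 45 for each x (by repeated squaring, reducing mod 45 at every step), the values f(0), f(1), …, f(44) are: 0, 1, 8, 27, 19, 35, 36, 28, 17, 9, 10, 26, 18, 37, 44, 0, 1, 8, 27, 19, 35, 36, 28, 17, 9, 10, 26, 18, 37, 44, 0, 1, 8, 27, 19, 35, 36, 28, 17, 9, 10, 26, 18, 37, 44.
The distinct values are {0, 1, 8, 9, 10, 17, 18, 19, 26, 27, 28, 35, 36, 37, 44}; there are 15 of them.

15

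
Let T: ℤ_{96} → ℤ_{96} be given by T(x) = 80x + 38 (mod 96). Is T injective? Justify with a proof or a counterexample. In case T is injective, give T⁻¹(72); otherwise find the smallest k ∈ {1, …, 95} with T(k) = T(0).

6

Recall: T is injective when T(u) = T(v) forces u = v.
We have gcd(80, 96) = 16 > 1. Taking u = 0 and v = 6: T(0) = 38 and T(6) = 80·6 + 38 = 518 ≡ 38 (mod 96).
So T(0) = T(6) while 0 ≠ 6, therefore T is not injective.
Since T is not injective, we find the least positive k with T(k) = T(0): this means 80k ≡ 0 (mod 96), i.e. 96 ∣ 80k. Since gcd(80, 96) = 16, dividing through by 16 this holds exactly when 6 ∣ 5k, and as gcd(5, 6) = 1, exactly when 6 ∣ k.
The smallest positive such k is 6.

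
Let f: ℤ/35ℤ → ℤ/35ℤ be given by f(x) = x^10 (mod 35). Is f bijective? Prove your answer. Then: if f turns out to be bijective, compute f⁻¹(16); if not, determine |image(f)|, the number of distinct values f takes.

12

f(1) = 1^10 = 1.
f(6): Repeated squaring mod 35: 6^1 ≡ 6, 6^2 ≡ 6² = 36 ≡ 1, 6^4 ≡ 1² = 1, 6^8 ≡ 1² = 1. Since 10 = 8 + 2, 6^10 ≡ 1·1: 1·1 = 1. So 6^10 ≡ 1 (mod 35).
So f(1) = f(6) = 1 while 1 ≠ 6, therefore f is not injective, hence not bijective.
Since f is not bijective, we determine |image(f)|. Computing x^10 mod 35 for each x (by repeated squaring, reducing mod 35 at every step), the values f(0), f(1), …, f(34) are: 0, 1, 9, 4, 11, 30, 1, 14, 29, 16, 25, 11, 9, 29, 21, 15, 16, 4, 4, 16, 15, 21, 29, 9, 11, 25, 16, 29, 14, 1, 30, 11, 4, 9, 1.
The distinct values are {0, 1, 4, 9, 11, 14, 15, 16, 21, 25, 29, 30}; there are 12 of them.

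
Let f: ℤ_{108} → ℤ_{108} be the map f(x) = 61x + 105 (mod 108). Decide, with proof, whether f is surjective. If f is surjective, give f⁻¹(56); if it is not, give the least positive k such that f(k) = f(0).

47

Recall: f is surjective if every y in the codomain equals f(x) for some x in the domain.
Since gcd(61, 108) = 1, 61 is invertible modulo 108. Euclid's algorithm: 108 = 1·61 + 47, 61 = 1·47 + 14, 47 = 3·14 + 5, 14 = 2·5 + 4, 5 = 1·4 + 1; back-substituting gives 1 = 85·61 − 48·108, so 61⁻¹ ≡ 85 (mod 108).
For any y ∈ ℤ_{108}, x = 85(y − 105) mod 108 satisfies f(x) = 61·85(y − 105) + 105 ≡ y (since 61·85 ≡ 1 mod 108). So every y has a preimage.
So f is surjective.
Since f is surjective, we find f⁻¹(56): we need 61x ≡ 56 − 105 ≡ 59 (mod 108). Using 61⁻¹ = 85: x ≡ 85·59 = 5015 = 46·108 + 47, so x = 47.
Check: f(47) = 61·47 + 105 = 2972 = 27·108 + 56 ≡ 56 (mod 108).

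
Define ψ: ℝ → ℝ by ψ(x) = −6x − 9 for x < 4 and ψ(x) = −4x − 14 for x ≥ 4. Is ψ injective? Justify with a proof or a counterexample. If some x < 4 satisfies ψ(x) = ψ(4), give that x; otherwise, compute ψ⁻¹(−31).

7/2

Both pieces are strictly decreasing (slopes −6 and −4), so each is injective on its own interval.
The left piece maps (−∞, 4) onto (−33, ∞); the right piece maps [4, ∞) onto (−∞, −30].
These images overlap. In particular ψ(4) = −30 (right piece), and solving −6x − 9 = −30 on the left piece gives x = 7/2 < 4.
So ψ(7/2) = ψ(4) with 7/2 ≠ 4, and ψ is not injective. This x = 7/2 is the requested value below 4.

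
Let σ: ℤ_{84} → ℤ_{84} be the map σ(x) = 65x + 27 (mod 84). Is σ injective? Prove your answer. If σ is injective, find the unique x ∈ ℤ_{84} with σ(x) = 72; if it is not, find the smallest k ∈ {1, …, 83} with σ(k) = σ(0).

33

If σ(a) = σ(b), then 65a ≡ 65b (mod 84). Because gcd(65, 84) = 1, we may cancel 65 to get a ≡ b (mod 84).
Hence σ is injective.
We now compute 65⁻¹ mod 84 explicitly. Euclid's algorithm: 84 = 1·65 + 19, 65 = 3·19 + 8, 19 = 2·8 + 3, 8 = 2·3 + 2, 3 = 1·2 + 1; back-substituting gives 1 = 53·65 − 41·84, so 65⁻¹ ≡ 53 (mod 84).
Since σ is injective, we compute σ⁻¹(72): solve 65x + 27 ≡ 72 (mod 84), i.e. 65x ≡ 45 (mod 84).
Multiplying by 65⁻¹ = 53 gives x ≡ 53·45 = 2385 = 28·84 + 33 ≡ 33 (mod 84).
Check: σ(33) = 65·33 + 27 = 2172 = 25·84 + 72 ≡ 72 (mod 84).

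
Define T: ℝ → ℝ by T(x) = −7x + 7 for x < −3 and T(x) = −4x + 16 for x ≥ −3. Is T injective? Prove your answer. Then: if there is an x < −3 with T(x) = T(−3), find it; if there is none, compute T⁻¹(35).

-4

Both pieces are strictly decreasing (slopes −7 and −4), so each is injective on its own interval.
The left piece maps (−∞, −3) onto (28, ∞); the right piece maps [−3, ∞) onto (−∞, 28].
These images are disjoint, so no value is attained by both pieces. Therefore T is injective.
Because the two images are disjoint, no x < −3 has T(x) = T(−3), so we compute T⁻¹(35): 35 lies in (28, ∞), so solve −7x + 7 = 35: x = (35 − 7)/(−7) = −4.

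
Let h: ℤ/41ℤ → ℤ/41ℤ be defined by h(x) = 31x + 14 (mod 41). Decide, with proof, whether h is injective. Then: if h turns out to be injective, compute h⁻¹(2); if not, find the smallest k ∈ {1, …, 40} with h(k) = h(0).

Recall that h is injective when h(u) = h(v) forces u = v.
If h(u) = h(v), then 31u ≡ 31v (mod 41). Because gcd(31, 41) = 1, we may cancel 31 to get u ≡ v (mod 41).
Hence h is injective.
We now compute 31⁻¹ mod 41 explicitly. Euclid's algorithm: 41 = 1·31 + 10, 31 = 3·10 + 1; back-substituting gives 1 = 4·31 − 3·41, so 31⁻¹ ≡ 4 (mod 41).
Since h is injective, we find h⁻¹(2): we need 31x ≡ 2 − 14 ≡ 29 (mod 41). Using 31⁻¹ = 4: x ≡ 4·29 = 116 = 2·41 + 34, so x = 34.
Check: h(34) = 31·34 + 14 = 1068 = 26·41 + 2 ≡ 2 (mod 41).

34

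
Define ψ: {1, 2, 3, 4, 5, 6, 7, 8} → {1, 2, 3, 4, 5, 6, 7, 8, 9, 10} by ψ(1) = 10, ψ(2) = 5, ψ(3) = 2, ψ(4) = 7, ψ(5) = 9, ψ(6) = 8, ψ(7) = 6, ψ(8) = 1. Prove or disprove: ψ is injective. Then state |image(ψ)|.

The values ψ(1), …, ψ(8) are 10, 5, 2, 7, 9, 8, 6, 1 — all distinct.
So ψ(x_1) = ψ(x_2) only when x_1 = x_2, and ψ is injective.
The image of ψ is {1, 2, 5, 6, 7, 8, 9, 10}, which has 8 elements.

8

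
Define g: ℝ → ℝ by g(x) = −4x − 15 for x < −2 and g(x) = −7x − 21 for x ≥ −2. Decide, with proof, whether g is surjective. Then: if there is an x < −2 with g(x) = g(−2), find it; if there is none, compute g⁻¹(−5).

Both pieces are strictly decreasing (slopes −4 and −7), so each is injective on its own interval.
The left piece maps (−∞, −2) onto (−7, ∞); the right piece maps [−2, ∞) onto (−∞, −7].
These images together cover ℝ, so g is surjective.
Because the two images are disjoint, no x < −2 has g(x) = g(−2), so we compute g⁻¹(−5): −5 lies in (−7, ∞), so solve −4x − 15 = −5: x = (−5 + 15)/(−4) = −5/2.

-5/2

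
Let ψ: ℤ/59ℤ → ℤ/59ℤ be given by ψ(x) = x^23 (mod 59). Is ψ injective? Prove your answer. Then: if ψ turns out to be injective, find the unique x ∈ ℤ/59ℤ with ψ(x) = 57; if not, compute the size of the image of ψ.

35

Since 59 is prime, the nonzero elements of ℤ/59ℤ form a cyclic group of order 58.
As gcd(23, 58) = 1, raising to the 23rd power is a bijection on this group: if u^23 ≡ v^23 then (uv^{−1})^23 = 1, and the only element of order dividing gcd(23, 58) = 1 is 1, so u = v.
With ψ(0) = 0 this makes ψ injective on all of ℤ/59ℤ, hence bijective (finite equal-size domain and codomain). In particular ψ is injective.
Since ψ is injective, we find the preimage of 57. The inverse of x ↦ x^23 on (ℤ/59ℤ)^× is x ↦ x^53, because 23·53 = 1219 = 21·58 + 1 ≡ 1 (mod 58) and x^{58} = 1 for x ≠ 0 (Fermat). So ψ⁻¹(57) = 57^53 mod 59.
Repeated squaring mod 59: 57^1 ≡ 57, 57^2 ≡ 57² = 3249 ≡ 4, 57^4 ≡ 4² = 16, 57^8 ≡ 16² = 256 ≡ 20, 57^16 ≡ 20² = 400 ≡ 46, 57^32 ≡ 46² = 2116 ≡ 51. Since 53 = 32 + 16 + 4 + 1, 57^53 ≡ 51·46·16·57: 51·46 = 2346 ≡ 45, then 45·16 = 720 ≡ 12, then 12·57 = 684 ≡ 35. So 57^53 ≡ 35 (mod 59).
Hence ψ⁻¹(57) = 35.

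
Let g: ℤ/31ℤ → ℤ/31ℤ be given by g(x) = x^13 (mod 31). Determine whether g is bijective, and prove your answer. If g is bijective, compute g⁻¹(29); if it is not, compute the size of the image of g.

Since 31 is prime, the nonzero elements of ℤ/31ℤ form a cyclic group of order 30.
As gcd(13, 30) = 1, raising to the 13th power is a bijection on this group: if s^13 ≡ t^13 then (st^{−1})^13 = 1, and the only element of order dividing gcd(13, 30) = 1 is 1, so s = t.
With g(0) = 0 this makes g injective on all of ℤ/31ℤ, hence bijective (finite equal-size domain and codomain). In particular g is bijective.
Since g is bijective, we find the preimage of 29. The inverse of x ↦ x^13 on (ℤ/31ℤ)^× is x ↦ x^7, because 13·7 = 91 = 3·30 + 1 ≡ 1 (mod 30) and x^{30} = 1 for x ≠ 0 (Fermat). So g⁻¹(29) = 29^7 mod 31.
Repeated squaring mod 31: 29^1 ≡ 29, 29^2 ≡ 29² = 841 ≡ 4, 29^4 ≡ 4² = 16. Since 7 = 4 + 2 + 1, 29^7 ≡ 16·4·29: 16·4 = 64 ≡ 2, then 2·29 = 58 ≡ 27. So 29^7 ≡ 27 (mod 31).
Hence g⁻¹(29) = 27.

27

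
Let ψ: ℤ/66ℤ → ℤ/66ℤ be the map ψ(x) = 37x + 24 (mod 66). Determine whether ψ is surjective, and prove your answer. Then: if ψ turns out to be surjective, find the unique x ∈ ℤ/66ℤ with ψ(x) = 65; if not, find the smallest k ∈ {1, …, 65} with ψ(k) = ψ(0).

35

Recall that ψ is surjective if every y in the codomain equals ψ(x) for some x in the domain.
Since gcd(37, 66) = 1, 37 is invertible modulo 66. Euclid's algorithm: 66 = 1·37 + 29, 37 = 1·29 + 8, 29 = 3·8 + 5, 8 = 1·5 + 3, 5 = 1·3 + 2, 3 = 1·2 + 1; back-substituting gives 1 = 25·37 − 14·66, so 37⁻¹ ≡ 25 (mod 66).
For any y ∈ ℤ/66ℤ, x = 25(y − 24) mod 66 satisfies ψ(x) = 37·25(y − 24) + 24 ≡ y (since 37·25 ≡ 1 mod 66). So every y has a preimage.
Therefore ψ is surjective.
Since ψ is surjective, we compute ψ⁻¹(65): solve 37x + 24 ≡ 65 (mod 66), i.e. 37x ≡ 41 (mod 66).
Multiplying by 37⁻¹ = 25 gives x ≡ 25·41 = 1025 = 15·66 + 35 ≡ 35 (mod 66).
Check: ψ(35) = 37·35 + 24 = 1319 = 19·66 + 65 ≡ 65 (mod 66).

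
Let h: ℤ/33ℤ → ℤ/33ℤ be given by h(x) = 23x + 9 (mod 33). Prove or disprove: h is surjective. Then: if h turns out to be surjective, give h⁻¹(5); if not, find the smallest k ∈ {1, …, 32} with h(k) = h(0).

7

Recall: surjectivity means every element of the codomain has a preimage under h.
Since gcd(23, 33) = 1, 23 is invertible modulo 33. Euclid's algorithm: 33 = 1·23 + 10, 23 = 2·10 + 3, 10 = 3·3 + 1; back-substituting gives 1 = 23·23 − 16·33, so 23⁻¹ ≡ 23 (mod 33).
Then y ↦ 23(y − 9) is a two-sided inverse to h, so every y ∈ ℤ/33ℤ has a preimage.
So h is surjective.
Since h is surjective, we find h⁻¹(5): we need 23x ≡ 5 − 9 ≡ 29 (mod 33). Using 23⁻¹ = 23: x ≡ 23·29 = 667 = 20·33 + 7, so x = 7.
Check: h(7) = 23·7 + 9 = 170 = 5·33 + 5 ≡ 5 (mod 33).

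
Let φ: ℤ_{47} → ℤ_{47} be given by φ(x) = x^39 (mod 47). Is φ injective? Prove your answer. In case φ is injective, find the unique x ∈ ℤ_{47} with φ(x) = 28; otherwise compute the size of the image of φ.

12

Since 47 is prime, the nonzero elements of ℤ_{47} form a cyclic group of order 46.
As gcd(39, 46) = 1, raising to the 39th power is a bijection on this group: if a^39 ≡ b^39 then (ab^{−1})^39 = 1, and the only element of order dividing gcd(39, 46) = 1 is 1, so a = b.
With φ(0) = 0 this makes φ injective on all of ℤ_{47}, hence bijective (finite equal-size domain and codomain). In particular φ is injective.
Since φ is injective, we find the preimage of 28. The inverse of x ↦ x^39 on (ℤ_{47})^× is x ↦ x^13, because 39·13 = 507 = 11·46 + 1 ≡ 1 (mod 46) and x^{46} = 1 for x ≠ 0 (Fermat). So φ⁻¹(28) = 28^13 mod 47.
Repeated squaring mod 47: 28^1 ≡ 28, 28^2 ≡ 28² = 784 ≡ 32, 28^4 ≡ 32² = 1024 ≡ 37, 28^8 ≡ 37² = 1369 ≡ 6. Since 13 = 8 + 4 + 1, 28^13 ≡ 6·37·28: 6·37 = 222 ≡ 34, then 34·28 = 952 ≡ 12. So 28^13 ≡ 12 (mod 47).
Hence φ⁻¹(28) = 12.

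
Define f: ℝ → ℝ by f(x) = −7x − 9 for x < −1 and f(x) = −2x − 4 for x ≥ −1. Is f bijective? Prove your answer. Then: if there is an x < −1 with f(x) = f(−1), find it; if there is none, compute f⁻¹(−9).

Both pieces are strictly decreasing (slopes −7 and −2), so each is injective on its own interval.
The left piece maps (−∞, −1) onto (−2, ∞); the right piece maps [−1, ∞) onto (−∞, −2].
Since −2 = −2, the images partition ℝ: f is injective and surjective, hence bijective.
Because the two images are disjoint, no x < −1 has f(x) = f(−1), so we compute f⁻¹(−9): −9 lies in (−∞, −2], so solve −2x − 4 = −9: x = (−9 + 4)/(−2) = 5/2.

5/2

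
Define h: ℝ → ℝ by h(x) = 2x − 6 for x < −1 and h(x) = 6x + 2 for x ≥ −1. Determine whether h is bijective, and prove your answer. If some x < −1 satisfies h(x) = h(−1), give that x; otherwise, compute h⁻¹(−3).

-5/6

Both pieces are strictly increasing (slopes 2 and 6), so each is injective on its own interval.
The left piece maps (−∞, −1) onto (−∞, −8); the right piece maps [−1, ∞) onto [−4, ∞).
The images leave a gap (−8 has no preimage), so h is not surjective, hence not bijective.
Because the two images are disjoint, no x < −1 has h(x) = h(−1), so we compute h⁻¹(−3): −3 lies in [−4, ∞), so solve 6x + 2 = −3: x = (−3 − 2)/6 = −5/6.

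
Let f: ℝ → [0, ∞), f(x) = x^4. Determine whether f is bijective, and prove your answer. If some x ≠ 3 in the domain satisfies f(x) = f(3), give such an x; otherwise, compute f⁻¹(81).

-3

f(3) = 81 = (−3)^4 = f(−3) (since 4 is even), with 3 ≠ −3. So f is not injective, hence not bijective.
For the follow-up, such an x exists: taking x = −3 ∈ ℝ gives f(−3) = 81 = f(3) with −3 ≠ 3.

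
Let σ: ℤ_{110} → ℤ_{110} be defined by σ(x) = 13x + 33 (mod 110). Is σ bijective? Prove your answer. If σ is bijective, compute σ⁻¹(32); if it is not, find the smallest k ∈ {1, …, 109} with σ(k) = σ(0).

93

Recall that σ is injective when σ(a) = σ(b) forces a = b.
Suppose σ(a) = σ(b) in ℤ_{110}. Then 13a + 33 ≡ 13b + 33 (mod 110), therefore 13(a − b) ≡ 0 (mod 110).
Since gcd(13, 110) = 1, 13 is invertible modulo 110, hence a − b ≡ 0 (mod 110), i.e. a = b.
We now compute 13⁻¹ mod 110 explicitly. Euclid's algorithm: 110 = 8·13 + 6, 13 = 2·6 + 1; back-substituting gives 1 = 17·13 − 2·110, so 13⁻¹ ≡ 17 (mod 110).
For any y ∈ ℤ_{110}, x = 17(y − 33) mod 110 satisfies σ(x) = 13·17(y − 33) + 33 ≡ y (since 13·17 ≡ 1 mod 110). So every y has a preimage.
So σ is bijective.
Since σ is bijective, we find σ⁻¹(32): we need 13x ≡ 32 − 33 ≡ 109 (mod 110). Using 13⁻¹ = 17: x ≡ 17·109 = 1853 = 16·110 + 93, so x = 93.
Check: σ(93) = 13·93 + 33 = 1242 = 11·110 + 32 ≡ 32 (mod 110).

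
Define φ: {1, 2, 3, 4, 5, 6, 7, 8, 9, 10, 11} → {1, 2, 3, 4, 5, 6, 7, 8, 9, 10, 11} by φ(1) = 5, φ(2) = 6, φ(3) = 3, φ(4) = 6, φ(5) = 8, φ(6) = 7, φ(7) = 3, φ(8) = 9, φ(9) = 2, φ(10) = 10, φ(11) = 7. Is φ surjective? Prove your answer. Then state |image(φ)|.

8

No element maps to 1, so φ is not surjective.
The image of φ is {2, 3, 5, 6, 7, 8, 9, 10}, which has 8 elements.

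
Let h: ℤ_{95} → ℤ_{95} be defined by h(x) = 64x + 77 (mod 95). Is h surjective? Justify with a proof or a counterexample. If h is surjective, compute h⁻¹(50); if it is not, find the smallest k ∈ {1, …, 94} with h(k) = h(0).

Since gcd(64, 95) = 1, 64 is invertible modulo 95. Euclid's algorithm: 95 = 1·64 + 31, 64 = 2·31 + 2, 31 = 15·2 + 1; back-substituting gives 1 = 49·64 − 33·95, so 64⁻¹ ≡ 49 (mod 95).
Then y ↦ 49(y − 77) is a two-sided inverse to h, so every y ∈ ℤ_{95} has a preimage.
Hence h is surjective.
Since h is surjective, we find h⁻¹(50): we need 64x ≡ 50 − 77 ≡ 68 (mod 95). Using 64⁻¹ = 49: x ≡ 49·68 = 3332 = 35·95 + 7, so x = 7.
Check: h(7) = 64·7 + 77 = 525 = 5·95 + 50 ≡ 50 (mod 95).

7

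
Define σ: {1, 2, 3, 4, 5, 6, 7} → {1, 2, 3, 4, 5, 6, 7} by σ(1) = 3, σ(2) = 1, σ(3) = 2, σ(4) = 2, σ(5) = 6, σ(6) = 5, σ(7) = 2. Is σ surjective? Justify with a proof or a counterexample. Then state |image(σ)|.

5

No element maps to 4, so σ is not surjective.
The image of σ is {1, 2, 3, 5, 6}, which has 5 elements.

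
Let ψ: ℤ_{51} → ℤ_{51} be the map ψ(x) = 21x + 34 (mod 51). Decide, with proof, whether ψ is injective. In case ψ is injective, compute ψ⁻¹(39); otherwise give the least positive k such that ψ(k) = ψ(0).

Recall that injectivity means: for all s, t in the domain, ψ(s) = ψ(t) implies s = t.
We have gcd(21, 51) = 3 > 1. Taking s = 0 and t = 17: ψ(0) = 34 and ψ(17) = 21·17 + 34 = 391 ≡ 34 (mod 51).
So ψ(0) = ψ(17) while 0 ≠ 17, thus ψ is not injective.
Since ψ is not injective, we find the least positive k with ψ(k) = ψ(0): this means 21k ≡ 0 (mod 51), i.e. 51 ∣ 21k. Since gcd(21, 51) = 3, dividing through by 3 this holds exactly when 17 ∣ 7k, and as gcd(7, 17) = 1, exactly when 17 ∣ k.
The smallest positive such k is 17.

17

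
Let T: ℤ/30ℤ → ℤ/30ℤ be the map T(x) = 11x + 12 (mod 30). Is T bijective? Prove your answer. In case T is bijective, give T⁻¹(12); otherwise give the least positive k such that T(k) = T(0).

0

Suppose T(s) = T(t) in ℤ/30ℤ. Then 11s + 12 ≡ 11t + 12 (mod 30), thus 11(s − t) ≡ 0 (mod 30).
Since gcd(11, 30) = 1, 11 is invertible modulo 30, therefore s − t ≡ 0 (mod 30), i.e. s = t.
We now compute 11⁻¹ mod 30 explicitly. Euclid's algorithm: 30 = 2·11 + 8, 11 = 1·8 + 3, 8 = 2·3 + 2, 3 = 1·2 + 1; back-substituting gives 1 = 11·11 − 4·30, so 11⁻¹ ≡ 11 (mod 30).
For any y ∈ ℤ/30ℤ, x = 11(y − 12) mod 30 satisfies T(x) = 11·11(y − 12) + 12 ≡ y (since 11·11 ≡ 1 mod 30). So every y has a preimage.
Therefore T is bijective.
Since T is bijective, we find T⁻¹(12): we need 11x ≡ 12 − 12 ≡ 0 (mod 30). Using 11⁻¹ = 11: x ≡ 11·0 = 0, so x = 0.
Check: T(0) = 11·0 + 12 = 12 ≡ 12 (mod 30).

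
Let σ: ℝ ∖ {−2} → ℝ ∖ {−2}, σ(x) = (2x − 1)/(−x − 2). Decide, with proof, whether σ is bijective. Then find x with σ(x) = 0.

1/2

Suppose σ(a) = σ(b). Cross-multiplying: (2a − 1)(−b − 2) = (2b − 1)(−a − 2).
Expanding both sides and cancelling the symmetric terms leaves −5·(a − b) = 0. Since −5 ≠ 0, a = b. Hence σ is injective.
For any y ≠ −2, solving y(−x − 2) = 2x − 1 for x gives a well-defined x ≠ −2. So σ is surjective.
So σ is bijective.
Solving σ(x) = 0: cross-multiplying gives 2x − 1 = 0(−x − 2), which rearranges to 2x = 1, so x = 1/2.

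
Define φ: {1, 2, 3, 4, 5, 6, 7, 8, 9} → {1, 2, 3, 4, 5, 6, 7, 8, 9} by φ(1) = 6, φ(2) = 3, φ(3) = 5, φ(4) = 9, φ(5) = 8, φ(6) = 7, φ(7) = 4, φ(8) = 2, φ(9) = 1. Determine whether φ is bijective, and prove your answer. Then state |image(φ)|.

9

The values 6, 3, 5, 9, 8, 7, 4, 2, 1 are a permutation of {1, 2, 3, 4, 5, 6, 7, 8, 9}: each element appears exactly once.
So φ is injective and surjective, hence bijective.
The image of φ is {1, 2, 3, 4, 5, 6, 7, 8, 9}, which has 9 elements.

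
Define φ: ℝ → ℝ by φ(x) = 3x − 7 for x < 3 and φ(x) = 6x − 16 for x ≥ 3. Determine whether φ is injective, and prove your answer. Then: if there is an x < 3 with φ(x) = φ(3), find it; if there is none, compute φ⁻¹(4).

10/3

Both pieces are strictly increasing (slopes 3 and 6), so each is injective on its own interval.
The left piece maps (−∞, 3) onto (−∞, 2); the right piece maps [3, ∞) onto [2, ∞).
These images are disjoint, so no value is attained by both pieces. So φ is injective.
Because the two images are disjoint, no x < 3 has φ(x) = φ(3), so we compute φ⁻¹(4): 4 lies in [2, ∞), so solve 6x − 16 = 4: x = (4 + 16)/6 = 10/3.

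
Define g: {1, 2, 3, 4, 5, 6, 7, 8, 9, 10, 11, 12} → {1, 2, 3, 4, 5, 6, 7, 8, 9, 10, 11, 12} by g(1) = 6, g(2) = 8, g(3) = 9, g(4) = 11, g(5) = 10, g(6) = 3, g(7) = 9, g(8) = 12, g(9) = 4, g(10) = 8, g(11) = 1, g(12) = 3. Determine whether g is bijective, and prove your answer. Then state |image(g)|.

g(3) = 9 = g(7) with 3 ≠ 7, so g is not injective, hence not bijective.
The image of g is {1, 3, 4, 6, 8, 9, 10, 11, 12}, which has 9 elements.

9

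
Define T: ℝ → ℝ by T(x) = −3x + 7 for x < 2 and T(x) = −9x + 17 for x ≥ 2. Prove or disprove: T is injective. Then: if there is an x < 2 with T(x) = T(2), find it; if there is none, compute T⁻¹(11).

-4/3

Both pieces are strictly decreasing (slopes −3 and −9), so each is injective on its own interval.
The left piece maps (−∞, 2) onto (1, ∞); the right piece maps [2, ∞) onto (−∞, −1].
These images are disjoint, so no value is attained by both pieces. So T is injective.
Because the two images are disjoint, no x < 2 has T(x) = T(2), so we compute T⁻¹(11): 11 lies in (1, ∞), so solve −3x + 7 = 11: x = (11 − 7)/(−3) = −4/3.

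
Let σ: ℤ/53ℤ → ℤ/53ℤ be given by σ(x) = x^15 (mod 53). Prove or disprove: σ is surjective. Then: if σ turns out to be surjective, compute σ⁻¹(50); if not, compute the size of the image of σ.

Since 53 is prime, the nonzero elements of ℤ/53ℤ form a cyclic group of order 52.
As gcd(15, 52) = 1, raising to the 15th power is a bijection on this group: if x_1^15 ≡ x_2^15 then (x_1x_2^{−1})^15 = 1, and the only element of order dividing gcd(15, 52) = 1 is 1, so x_1 = x_2.
With σ(0) = 0 this makes σ injective on all of ℤ/53ℤ, hence bijective (finite equal-size domain and codomain). In particular σ is surjective.
Since σ is surjective, we find the preimage of 50. The inverse of x ↦ x^15 on (ℤ/53ℤ)^× is x ↦ x^7, because 15·7 = 105 = 2·52 + 1 ≡ 1 (mod 52) and x^{52} = 1 for x ≠ 0 (Fermat). So σ⁻¹(50) = 50^7 mod 53.
Repeated squaring mod 53: 50^1 ≡ 50, 50^2 ≡ 50² = 2500 ≡ 9, 50^4 ≡ 9² = 81 ≡ 28. Since 7 = 4 + 2 + 1, 50^7 ≡ 28·9·50: 28·9 = 252 ≡ 40, then 40·50 = 2000 ≡ 39. So 50^7 ≡ 39 (mod 53).
Hence σ⁻¹(50) = 39.

39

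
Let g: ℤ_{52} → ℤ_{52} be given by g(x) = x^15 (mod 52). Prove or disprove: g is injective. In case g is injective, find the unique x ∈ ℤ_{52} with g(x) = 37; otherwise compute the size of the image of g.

g(2): Repeated squaring mod 52: 2^1 ≡ 2, 2^2 ≡ 2² = 4, 2^4 ≡ 4² = 16, 2^8 ≡ 16² = 256 ≡ 48. Since 15 = 8 + 4 + 2 + 1, 2^15 ≡ 48·16·4·2: 48·16 = 768 ≡ 40, then 40·4 = 160 ≡ 4, then 4·2 = 8. So 2^15 ≡ 8 (mod 52).
g(6): Repeated squaring mod 52: 6^1 ≡ 6, 6^2 ≡ 6² = 36, 6^4 ≡ 36² = 1296 ≡ 48, 6^8 ≡ 48² = 2304 ≡ 16. Since 15 = 8 + 4 + 2 + 1, 6^15 ≡ 16·48·36·6: 16·48 = 768 ≡ 40, then 40·36 = 1440 ≡ 36, then 36·6 = 216 ≡ 8. So 6^15 ≡ 8 (mod 52).
So g(2) = g(6) = 8 while 2 ≠ 6, thus g is not injective.
Since g is not injective, we determine |image(g)|. Computing x^15 mod 52 for each x (by repeated squaring, reducing mod 52 at every step), the values g(0), g(1), …, g(51) are: 0, 1, 8, 27, 12, 21, 8, 31, 44, 1, 12, 31, 12, 13, 40, 47, 40, 25, 8, 47, 44, 5, 40, 51, 44, 25, 0, 27, 8, 1, 12, 47, 8, 5, 44, 27, 12, 5, 12, 39, 40, 21, 40, 51, 8, 21, 44, 31, 40, 25, 44, 51.
The distinct values are {0, 1, 5, 8, 12, 13, 21, 25, 27, 31, 39, 40, 44, 47, 51}; there are 15 of them.

15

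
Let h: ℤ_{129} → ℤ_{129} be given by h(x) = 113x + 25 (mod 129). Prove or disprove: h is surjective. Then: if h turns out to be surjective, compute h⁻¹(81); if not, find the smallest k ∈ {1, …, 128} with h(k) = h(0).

61

Since gcd(113, 129) = 1, 113 is invertible modulo 129. Euclid's algorithm: 129 = 1·113 + 16, 113 = 7·16 + 1; back-substituting gives 1 = 8·113 − 7·129, so 113⁻¹ ≡ 8 (mod 129).
Then y ↦ 8(y − 25) is a two-sided inverse to h, so every y ∈ ℤ_{129} has a preimage.
Therefore h is surjective.
Since h is surjective, we compute h⁻¹(81): solve 113x + 25 ≡ 81 (mod 129), i.e. 113x ≡ 56 (mod 129).
Multiplying by 113⁻¹ = 8 gives x ≡ 8·56 = 448 = 3·129 + 61 ≡ 61 (mod 129).
Check: h(61) = 113·61 + 25 = 6918 = 53·129 + 81 ≡ 81 (mod 129).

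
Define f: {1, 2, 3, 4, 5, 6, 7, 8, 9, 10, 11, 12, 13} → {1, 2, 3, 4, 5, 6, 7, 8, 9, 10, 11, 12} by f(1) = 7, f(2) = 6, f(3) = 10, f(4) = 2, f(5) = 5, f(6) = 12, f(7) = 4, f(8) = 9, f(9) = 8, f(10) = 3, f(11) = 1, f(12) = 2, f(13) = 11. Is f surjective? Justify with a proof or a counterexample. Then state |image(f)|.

Every element of the codomain has a preimage: 1 = f(11), 2 = f(4), 3 = f(10), 4 = f(7), 5 = f(5), 6 = f(2), 7 = f(1), 8 = f(9), 9 = f(8), 10 = f(3), 11 = f(13), 12 = f(6).
So f is surjective.
The image of f is {1, 2, 3, 4, 5, 6, 7, 8, 9, 10, 11, 12}, which has 12 elements.

12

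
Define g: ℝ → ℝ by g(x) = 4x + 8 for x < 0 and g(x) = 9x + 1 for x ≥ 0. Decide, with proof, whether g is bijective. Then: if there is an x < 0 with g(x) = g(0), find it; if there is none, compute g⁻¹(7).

Both pieces are strictly increasing (slopes 4 and 9), so each is injective on its own interval.
The left piece maps (−∞, 0) onto (−∞, 8); the right piece maps [0, ∞) onto [1, ∞).
These images overlap. In particular g(0) = 1 (right piece), and solving 4x + 8 = 1 on the left piece gives x = −7/4 < 0.
So g(−7/4) = g(0) with −7/4 ≠ 0, and g is not injective, hence not bijective. This x = −7/4 is the requested value below 0.

-7/4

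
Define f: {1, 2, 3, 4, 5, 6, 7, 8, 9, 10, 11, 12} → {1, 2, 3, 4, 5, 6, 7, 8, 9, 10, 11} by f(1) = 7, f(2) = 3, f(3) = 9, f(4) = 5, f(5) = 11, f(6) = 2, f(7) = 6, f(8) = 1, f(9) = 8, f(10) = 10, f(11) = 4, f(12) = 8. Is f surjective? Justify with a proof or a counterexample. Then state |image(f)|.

Every element of the codomain has a preimage: 1 = f(8), 2 = f(6), 3 = f(2), 4 = f(11), 5 = f(4), 6 = f(7), 7 = f(1), 8 = f(9), 9 = f(3), 10 = f(10), 11 = f(5).
Thus f is surjective.
The image of f is {1, 2, 3, 4, 5, 6, 7, 8, 9, 10, 11}, which has 11 elements.

11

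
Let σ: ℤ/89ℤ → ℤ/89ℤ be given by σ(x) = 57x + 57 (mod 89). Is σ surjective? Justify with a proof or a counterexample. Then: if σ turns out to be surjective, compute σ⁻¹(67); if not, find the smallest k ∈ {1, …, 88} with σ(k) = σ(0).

72

Since gcd(57, 89) = 1, 57 is invertible modulo 89. Euclid's algorithm: 89 = 1·57 + 32, 57 = 1·32 + 25, 32 = 1·25 + 7, 25 = 3·7 + 4, 7 = 1·4 + 3, 4 = 1·3 + 1; back-substituting gives 1 = 25·57 − 16·89, so 57⁻¹ ≡ 25 (mod 89).
Then y ↦ 25(y − 57) is a two-sided inverse to σ, so every y ∈ ℤ/89ℤ has a preimage.
Hence σ is surjective.
Since σ is surjective, we find σ⁻¹(67): we need 57x ≡ 67 − 57 ≡ 10 (mod 89). Using 57⁻¹ = 25: x ≡ 25·10 = 250 = 2·89 + 72, so x = 72.
Check: σ(72) = 57·72 + 57 = 4161 = 46·89 + 67 ≡ 67 (mod 89).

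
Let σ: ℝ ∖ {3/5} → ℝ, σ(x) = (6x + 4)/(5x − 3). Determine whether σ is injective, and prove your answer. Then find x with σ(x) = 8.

14/17

Suppose σ(x_1) = σ(x_2). Cross-multiplying: (6x_1 + 4)(5x_2 − 3) = (6x_2 + 4)(5x_1 − 3).
Expanding both sides and cancelling the symmetric terms leaves −38·(x_1 − x_2) = 0. Since −38 ≠ 0, x_1 = x_2. Hence σ is injective.
Solving σ(x) = 8: cross-multiplying gives 6x + 4 = 8(5x − 3), which rearranges to −34x = −28, so x = 14/17.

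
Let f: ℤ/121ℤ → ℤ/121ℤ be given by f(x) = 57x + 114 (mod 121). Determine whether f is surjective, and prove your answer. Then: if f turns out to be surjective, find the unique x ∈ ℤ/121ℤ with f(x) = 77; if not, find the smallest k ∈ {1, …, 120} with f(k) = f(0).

97

Recall: surjectivity means every element of the codomain has a preimage under f.
Since gcd(57, 121) = 1, 57 is invertible modulo 121. Euclid's algorithm: 121 = 2·57 + 7, 57 = 8·7 + 1; back-substituting gives 1 = 17·57 − 8·121, so 57⁻¹ ≡ 17 (mod 121).
For any y ∈ ℤ/121ℤ, x = 17(y − 114) mod 121 satisfies f(x) = 57·17(y − 114) + 114 ≡ y (since 57·17 ≡ 1 mod 121). So every y has a preimage.
So f is surjective.
Since f is surjective, we find f⁻¹(77): we need 57x ≡ 77 − 114 ≡ 84 (mod 121). Using 57⁻¹ = 17: x ≡ 17·84 = 1428 = 11·121 + 97, so x = 97.
Check: f(97) = 57·97 + 114 = 5643 = 46·121 + 77 ≡ 77 (mod 121).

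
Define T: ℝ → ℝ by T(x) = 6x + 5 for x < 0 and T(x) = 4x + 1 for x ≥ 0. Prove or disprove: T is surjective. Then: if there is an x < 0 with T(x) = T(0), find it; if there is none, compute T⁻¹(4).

-2/3

Both pieces are strictly increasing (slopes 6 and 4), so each is injective on its own interval.
The left piece maps (−∞, 0) onto (−∞, 5); the right piece maps [0, ∞) onto [1, ∞).
The union (−∞, 5) ∪ [1, ∞) covers ℝ, so T is surjective.
For the follow-up: the images overlap, so an x < 0 with T(x) = T(0) exists. T(0) = 1; solving 6x + 5 = 1 for x < 0 gives x = (1 − 5)/6 = −2/3.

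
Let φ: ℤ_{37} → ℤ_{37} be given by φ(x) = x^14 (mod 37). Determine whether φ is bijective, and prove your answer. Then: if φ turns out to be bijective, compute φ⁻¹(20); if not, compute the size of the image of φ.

19

φ(18): Repeated squaring mod 37: 18^1 ≡ 18, 18^2 ≡ 18² = 324 ≡ 28, 18^4 ≡ 28² = 784 ≡ 7, 18^8 ≡ 7² = 49 ≡ 12. Since 14 = 8 + 4 + 2, 18^14 ≡ 12·7·28: 12·7 = 84 ≡ 10, then 10·28 = 280 ≡ 21. So 18^14 ≡ 21 (mod 37).
φ(19): Repeated squaring mod 37: 19^1 ≡ 19, 19^2 ≡ 19² = 361 ≡ 28, 19^4 ≡ 28² = 784 ≡ 7, 19^8 ≡ 7² = 49 ≡ 12. Since 14 = 8 + 4 + 2, 19^14 ≡ 12·7·28: 12·7 = 84 ≡ 10, then 10·28 = 280 ≡ 21. So 19^14 ≡ 21 (mod 37).
So φ(18) = φ(19) = 21 while 18 ≠ 19, hence φ is not injective, hence not bijective.
Since φ is not bijective, we determine |image(φ)|. Computing x^14 mod 37 for each x (by repeated squaring, reducing mod 37 at every step), the values φ(0), φ(1), …, φ(36) are: 0, 1, 30, 16, 12, 28, 36, 9, 27, 34, 26, 10, 7, 25, 11, 4, 33, 3, 21, 21, 3, 33, 4, 11, 25, 7, 10, 26, 34, 27, 9, 36, 28, 12, 16, 30, 1.
The distinct values are {0, 1, 3, 4, 7, 9, 10, 11, 12, 16, 21, 25, 26, 27, 28, 30, 33, 34, 36}; there are 19 of them.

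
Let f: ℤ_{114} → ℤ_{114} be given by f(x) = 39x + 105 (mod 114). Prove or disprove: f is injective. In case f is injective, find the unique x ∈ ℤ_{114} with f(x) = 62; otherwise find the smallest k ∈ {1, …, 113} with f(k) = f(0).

We have gcd(39, 114) = 3 > 1. Taking a = 0 and b = 38: f(0) = 105 and f(38) = 39·38 + 105 = 1587 ≡ 105 (mod 114).
So f(0) = f(38) while 0 ≠ 38, so f is not injective.
Since f is not injective, we find the least positive k with f(k) = f(0): this means 39k ≡ 0 (mod 114), i.e. 114 ∣ 39k. Since gcd(39, 114) = 3, dividing through by 3 this holds exactly when 38 ∣ 13k, and as gcd(13, 38) = 1, exactly when 38 ∣ k.
The smallest positive such k is 38.

38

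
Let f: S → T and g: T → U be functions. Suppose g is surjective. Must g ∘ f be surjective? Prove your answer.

No. Take S = {0}, T = U = {0, 1, 2, 3}, f(0) = 0, and g = identity (surjective).
Then (g ∘ f)(0) = 0, and 3 ∈ U has no preimage under g ∘ f, so g ∘ f is not surjective.

not surjective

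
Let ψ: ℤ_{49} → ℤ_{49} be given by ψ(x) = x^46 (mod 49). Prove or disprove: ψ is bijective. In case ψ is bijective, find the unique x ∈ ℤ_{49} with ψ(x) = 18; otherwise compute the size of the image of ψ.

22

ψ(0) = 0^46 = 0.
ψ(7): Repeated squaring mod 49: 7^1 ≡ 7, 7^2 ≡ 7² = 49 ≡ 0, 7^4 ≡ 0² = 0, 7^8 ≡ 0² = 0, 7^16 ≡ 0² = 0, 7^32 ≡ 0² = 0. Since 46 = 32 + 8 + 4 + 2, 7^46 ≡ 0·0·0·0: 0·0 = 0, then 0·0 = 0, then 0·0 = 0. So 7^46 ≡ 0 (mod 49).
So ψ(0) = ψ(7) = 0 while 0 ≠ 7, hence ψ is not injective, hence not bijective.
Since ψ is not bijective, we determine |image(ψ)|. Computing x^46 mod 49 for each x (by repeated squaring, reducing mod 49 at every step), the values ψ(0), ψ(1), …, ψ(48) are: 0, 1, 16, 32, 11, 37, 22, 0, 29, 44, 4, 39, 9, 43, 0, 8, 23, 25, 18, 30, 15, 0, 36, 2, 46, 46, 2, 36, 0, 15, 30, 18, 25, 23, 8, 0, 43, 9, 39, 4, 44, 29, 0, 22, 37, 11, 32, 16, 1.
The distinct values are {0, 1, 2, 4, 8, 9, 11, 15, 16, 18, 22, 23, 25, 29, 30, 32, 36, 37, 39, 43, 44, 46}; there are 22 of them.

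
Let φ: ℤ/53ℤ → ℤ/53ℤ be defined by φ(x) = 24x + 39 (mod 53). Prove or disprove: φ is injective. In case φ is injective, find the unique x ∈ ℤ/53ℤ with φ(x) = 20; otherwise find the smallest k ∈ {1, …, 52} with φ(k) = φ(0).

50

If φ(u) = φ(v), then 24u ≡ 24v (mod 53). Because gcd(24, 53) = 1, we may cancel 24 to get u ≡ v (mod 53).
Thus φ is injective.
We now compute 24⁻¹ mod 53 explicitly. Euclid's algorithm: 53 = 2·24 + 5, 24 = 4·5 + 4, 5 = 1·4 + 1; back-substituting gives 1 = 42·24 − 19·53, so 24⁻¹ ≡ 42 (mod 53).
Since φ is injective, we find φ⁻¹(20): we need 24x ≡ 20 − 39 ≡ 34 (mod 53). Using 24⁻¹ = 42: x ≡ 42·34 = 1428 = 26·53 + 50, so x = 50.
Check: φ(50) = 24·50 + 39 = 1239 = 23·53 + 20 ≡ 20 (mod 53).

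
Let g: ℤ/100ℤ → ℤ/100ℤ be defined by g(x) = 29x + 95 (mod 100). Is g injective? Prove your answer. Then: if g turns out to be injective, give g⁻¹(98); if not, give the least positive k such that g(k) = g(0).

By definition, g is injective if g(x_1) = g(x_2) implies x_1 = x_2.
If g(x_1) = g(x_2), then 29x_1 ≡ 29x_2 (mod 100). Because gcd(29, 100) = 1, we may cancel 29 to get x_1 ≡ x_2 (mod 100).
Thus g is injective.
We now compute 29⁻¹ mod 100 explicitly. Euclid's algorithm: 100 = 3·29 + 13, 29 = 2·13 + 3, 13 = 4·3 + 1; back-substituting gives 1 = 69·29 − 20·100, so 29⁻¹ ≡ 69 (mod 100).
Since g is injective, we find g⁻¹(98): we need 29x ≡ 98 − 95 ≡ 3 (mod 100). Using 29⁻¹ = 69: x ≡ 69·3 = 207 = 2·100 + 7, so x = 7.
Check: g(7) = 29·7 + 95 = 298 = 2·100 + 98 ≡ 98 (mod 100).

7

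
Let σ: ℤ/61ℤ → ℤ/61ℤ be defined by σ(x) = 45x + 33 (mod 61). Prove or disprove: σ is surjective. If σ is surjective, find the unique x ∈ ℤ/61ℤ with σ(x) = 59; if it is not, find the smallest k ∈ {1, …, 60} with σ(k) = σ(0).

Recall that surjectivity means every element of the codomain has a preimage under σ.
Since gcd(45, 61) = 1, 45 is invertible modulo 61. Euclid's algorithm: 61 = 1·45 + 16, 45 = 2·16 + 13, 16 = 1·13 + 3, 13 = 4·3 + 1; back-substituting gives 1 = 19·45 − 14·61, so 45⁻¹ ≡ 19 (mod 61).
Then y ↦ 19(y − 33) is a two-sided inverse to σ, so every y ∈ ℤ/61ℤ has a preimage.
Hence σ is surjective.
Since σ is surjective, we find σ⁻¹(59): we need 45x ≡ 59 − 33 ≡ 26 (mod 61). Using 45⁻¹ = 19: x ≡ 19·26 = 494 = 8·61 + 6, so x = 6.
Check: σ(6) = 45·6 + 33 = 303 = 4·61 + 59 ≡ 59 (mod 61).

6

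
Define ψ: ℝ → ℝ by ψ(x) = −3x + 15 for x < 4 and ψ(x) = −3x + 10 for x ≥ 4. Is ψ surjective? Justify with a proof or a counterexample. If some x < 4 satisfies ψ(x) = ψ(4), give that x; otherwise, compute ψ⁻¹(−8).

Both pieces are strictly decreasing (slopes −3 and −3), so each is injective on its own interval.
The left piece maps (−∞, 4) onto (3, ∞); the right piece maps [4, ∞) onto (−∞, −2].
The union (3, ∞) ∪ (−∞, −2] omits the interval between 3 and −2; in particular 3 has no preimage. So ψ is not surjective.
Because the two images are disjoint, no x < 4 has ψ(x) = ψ(4), so we compute ψ⁻¹(−8): −8 lies in (−∞, −2], so solve −3x + 10 = −8: x = (−8 − 10)/(−3) = 6.

6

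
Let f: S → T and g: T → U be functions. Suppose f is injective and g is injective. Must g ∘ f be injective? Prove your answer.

Suppose (g ∘ f)(s) = (g ∘ f)(t), i.e. g(f(s)) = g(f(t)).
Since g is injective, f(s) = f(t). Since f is injective, s = t. Hence g ∘ f is injective.

injective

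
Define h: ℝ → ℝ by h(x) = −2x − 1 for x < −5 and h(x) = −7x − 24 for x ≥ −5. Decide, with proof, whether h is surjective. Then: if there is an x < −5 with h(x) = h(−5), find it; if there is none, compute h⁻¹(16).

-6

Both pieces are strictly decreasing (slopes −2 and −7), so each is injective on its own interval.
The left piece maps (−∞, −5) onto (9, ∞); the right piece maps [−5, ∞) onto (−∞, 11].
The union (9, ∞) ∪ (−∞, 11] covers ℝ, so h is surjective.
For the follow-up: the images overlap, so an x < −5 with h(x) = h(−5) exists. h(−5) = 11; solving −2x − 1 = 11 for x < −5 gives x = (11 + 1)/(−2) = −6.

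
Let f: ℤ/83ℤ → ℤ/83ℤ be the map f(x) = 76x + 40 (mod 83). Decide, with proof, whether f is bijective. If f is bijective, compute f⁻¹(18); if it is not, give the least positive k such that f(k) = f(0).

Suppose f(s) = f(t) in ℤ/83ℤ. Then 76s + 40 ≡ 76t + 40 (mod 83), so 76(s − t) ≡ 0 (mod 83).
Since gcd(76, 83) = 1, 76 is invertible modulo 83, hence s − t ≡ 0 (mod 83), i.e. s = t.
We now compute 76⁻¹ mod 83 explicitly. Euclid's algorithm: 83 = 1·76 + 7, 76 = 10·7 + 6, 7 = 1·6 + 1; back-substituting gives 1 = 71·76 − 65·83, so 76⁻¹ ≡ 71 (mod 83).
Then y ↦ 71(y − 40) is a two-sided inverse to f, so every y ∈ ℤ/83ℤ has a preimage.
Thus f is bijective.
Since f is bijective, we find f⁻¹(18): we need 76x ≡ 18 − 40 ≡ 61 (mod 83). Using 76⁻¹ = 71: x ≡ 71·61 = 4331 = 52·83 + 15, so x = 15.
Check: f(15) = 76·15 + 40 = 1180 = 14·83 + 18 ≡ 18 (mod 83).

15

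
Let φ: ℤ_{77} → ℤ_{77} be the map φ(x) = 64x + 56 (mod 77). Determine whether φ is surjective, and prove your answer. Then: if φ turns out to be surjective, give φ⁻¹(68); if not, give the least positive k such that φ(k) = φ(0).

5

By definition, surjectivity means every element of the codomain has a preimage under φ.
Since gcd(64, 77) = 1, 64 is invertible modulo 77. Euclid's algorithm: 77 = 1·64 + 13, 64 = 4·13 + 12, 13 = 1·12 + 1; back-substituting gives 1 = 71·64 − 59·77, so 64⁻¹ ≡ 71 (mod 77).
For any y ∈ ℤ_{77}, x = 71(y − 56) mod 77 satisfies φ(x) = 64·71(y − 56) + 56 ≡ y (since 64·71 ≡ 1 mod 77). So every y has a preimage.
Therefore φ is surjective.
Since φ is surjective, we find φ⁻¹(68): we need 64x ≡ 68 − 56 ≡ 12 (mod 77). Using 64⁻¹ = 71: x ≡ 71·12 = 852 = 11·77 + 5, so x = 5.
Check: φ(5) = 64·5 + 56 = 376 = 4·77 + 68 ≡ 68 (mod 77).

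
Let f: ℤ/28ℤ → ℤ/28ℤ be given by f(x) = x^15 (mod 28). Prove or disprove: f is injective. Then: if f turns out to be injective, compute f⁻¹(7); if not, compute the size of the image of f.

9

f(2): Repeated squaring mod 28: 2^1 ≡ 2, 2^2 ≡ 2² = 4, 2^4 ≡ 4² = 16, 2^8 ≡ 16² = 256 ≡ 4. Since 15 = 8 + 4 + 2 + 1, 2^15 ≡ 4·16·4·2: 4·16 = 64 ≡ 8, then 8·4 = 32 ≡ 4, then 4·2 = 8. So 2^15 ≡ 8 (mod 28).
f(4): Repeated squaring mod 28: 4^1 ≡ 4, 4^2 ≡ 4² = 16, 4^4 ≡ 16² = 256 ≡ 4, 4^8 ≡ 4² = 16. Since 15 = 8 + 4 + 2 + 1, 4^15 ≡ 16·4·16·4: 16·4 = 64 ≡ 8, then 8·16 = 128 ≡ 16, then 16·4 = 64 ≡ 8. So 4^15 ≡ 8 (mod 28).
So f(2) = f(4) = 8 while 2 ≠ 4, hence f is not injective.
Since f is not injective, we determine |image(f)|. Computing x^15 mod 28 for each x (by repeated squaring, reducing mod 28 at every step), the values f(0), f(1), …, f(27) are: 0, 1, 8, 27, 8, 13, 20, 7, 8, 1, 20, 15, 20, 13, 0, 15, 8, 13, 8, 27, 20, 21, 8, 15, 20, 1, 20, 27.
The distinct values are {0, 1, 7, 8, 13, 15, 20, 21, 27}; there are 9 of them.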